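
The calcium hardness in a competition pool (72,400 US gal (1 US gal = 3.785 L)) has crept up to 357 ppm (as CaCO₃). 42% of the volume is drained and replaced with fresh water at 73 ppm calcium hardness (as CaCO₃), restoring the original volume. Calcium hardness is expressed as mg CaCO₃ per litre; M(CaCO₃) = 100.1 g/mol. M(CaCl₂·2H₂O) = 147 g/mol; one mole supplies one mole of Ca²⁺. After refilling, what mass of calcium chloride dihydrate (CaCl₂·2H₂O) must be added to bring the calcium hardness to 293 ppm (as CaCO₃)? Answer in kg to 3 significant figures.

22.2 kg

Volume: 72,400 US gal × 3.785 L/gal = 274,034 L.
After draining 42% and refilling: 357 × 0.58 + 73 × 0.42 = 237.72 ppm.
Deficit to target: 293 − 237.72 = 55.28 mg/L.
As CaCO₃: 55.28 mg/L × 274,034 L = 15,150 g; ÷ 100.1 = 151.3 mol Ca²⁺.
Mass: 151.3 × 147 = 22,250 g.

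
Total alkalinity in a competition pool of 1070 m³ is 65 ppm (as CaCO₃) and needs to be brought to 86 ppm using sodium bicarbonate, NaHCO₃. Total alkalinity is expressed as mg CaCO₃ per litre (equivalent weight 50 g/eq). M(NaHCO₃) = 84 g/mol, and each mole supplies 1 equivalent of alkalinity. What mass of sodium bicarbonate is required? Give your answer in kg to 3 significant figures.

Volume: 1070 m³ = 1,070,000 L.
Alkalinity to add: (86 − 65) = 21 mg/L as CaCO₃ × 1,070,000 L = 22,470 g as CaCO₃.
Equivalents: 22,470 g ÷ 50 g/eq = 449.4 eq.
NaHCO₃ supplies 1 eq per mole → 449.4 mol.
Mass: 449.4 mol × 84 g/mol = 37,750 g.

37.7 kg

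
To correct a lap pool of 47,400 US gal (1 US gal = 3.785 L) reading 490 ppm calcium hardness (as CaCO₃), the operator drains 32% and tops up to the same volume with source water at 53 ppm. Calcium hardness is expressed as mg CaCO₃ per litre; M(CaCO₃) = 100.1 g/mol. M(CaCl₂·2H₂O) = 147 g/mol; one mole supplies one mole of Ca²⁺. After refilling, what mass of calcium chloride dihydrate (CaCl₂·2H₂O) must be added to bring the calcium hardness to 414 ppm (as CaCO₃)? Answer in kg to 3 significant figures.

Volume: 47,400 US gal × 3.785 L/gal = 179,409 L.
After draining 32% and refilling: 490 × 0.68 + 53 × 0.32 = 350.16 ppm.
Deficit to target: 414 − 350.16 = 63.84 mg/L.
As CaCO₃: 63.84 mg/L × 179,409 L = 11,450 g; ÷ 100.1 = 114.4 mol Ca²⁺.
Mass: 114.4 × 147 = 16,820 g.

16.8 kg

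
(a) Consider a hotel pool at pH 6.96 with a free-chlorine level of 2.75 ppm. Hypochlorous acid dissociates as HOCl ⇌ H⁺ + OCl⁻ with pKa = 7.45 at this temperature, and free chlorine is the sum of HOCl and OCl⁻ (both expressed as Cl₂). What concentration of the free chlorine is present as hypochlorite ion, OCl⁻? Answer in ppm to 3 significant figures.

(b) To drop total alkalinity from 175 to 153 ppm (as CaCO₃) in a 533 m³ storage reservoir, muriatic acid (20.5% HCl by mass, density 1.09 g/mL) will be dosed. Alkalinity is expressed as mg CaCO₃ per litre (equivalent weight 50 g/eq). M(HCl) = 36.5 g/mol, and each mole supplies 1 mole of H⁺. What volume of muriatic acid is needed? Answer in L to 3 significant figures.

(a) [OCl⁻]/[HOCl] = 10^(pH − pKa) = 10^(6.96 − 7.45) = 10^-0.49 = 0.3236.
(a) Fraction as HOCl = 1 / (1 + 0.3236) = 0.7555.
(a) OCl⁻ = (1 − 0.7555) × 2.75 ppm = 0.6723 ppm.

(b) Volume: 533 m³ = 533,000 L.
(b) Alkalinity to neutralize: (175 − 153) = 22 mg/L as CaCO₃ × 533,000 L = 11,730 g as CaCO₃.
(b) Equivalents of H⁺ required: 11,730 ÷ 50 g/eq = 234.5 eq = 234.5 mol HCl.
(b) Mass of HCl: 234.5 × 36.5 = 8560 g.
(b) Mass of 20.5% solution: 8560 / 0.205 = 41,760 g.
(b) Volume: 41,760 g ÷ 1.09 g/mL = 38,310 mL.

(a) 0.672 ppm; (b) 38.3 L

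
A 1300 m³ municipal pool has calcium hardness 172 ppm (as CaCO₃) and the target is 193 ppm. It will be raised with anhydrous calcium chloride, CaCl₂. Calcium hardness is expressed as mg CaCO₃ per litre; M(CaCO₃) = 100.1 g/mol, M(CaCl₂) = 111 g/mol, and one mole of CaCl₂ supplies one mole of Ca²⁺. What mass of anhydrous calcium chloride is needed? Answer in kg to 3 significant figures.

30.3 kg

Volume: 1300 m³ = 1,300,000 L.
Hardness to add: (193 − 172) = 21 mg/L as CaCO₃ × 1,300,000 L = 27,300 g as CaCO₃.
Moles of Ca²⁺ (1 mol Ca²⁺ ≡ 1 mol CaCO₃): 27,300 / 100.1 g/mol = 272.7 mol.
Mass of CaCl₂: 272.7 × 111 = 30,270 g.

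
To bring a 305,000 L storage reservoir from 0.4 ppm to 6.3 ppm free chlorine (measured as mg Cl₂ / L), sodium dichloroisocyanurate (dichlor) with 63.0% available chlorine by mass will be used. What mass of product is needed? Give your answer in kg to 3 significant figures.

Chlorine deficit: 6.3 − 0.4 = 5.9 ppm = 5.9 mg/L as Cl₂.
Cl₂ equivalent needed: 5.9 mg/L × 305,000 L = 1,800,000 mg = 1800 g.
Product at 63.0% available chlorine: 1800 / 0.63 = 2856 g.

2.86 kg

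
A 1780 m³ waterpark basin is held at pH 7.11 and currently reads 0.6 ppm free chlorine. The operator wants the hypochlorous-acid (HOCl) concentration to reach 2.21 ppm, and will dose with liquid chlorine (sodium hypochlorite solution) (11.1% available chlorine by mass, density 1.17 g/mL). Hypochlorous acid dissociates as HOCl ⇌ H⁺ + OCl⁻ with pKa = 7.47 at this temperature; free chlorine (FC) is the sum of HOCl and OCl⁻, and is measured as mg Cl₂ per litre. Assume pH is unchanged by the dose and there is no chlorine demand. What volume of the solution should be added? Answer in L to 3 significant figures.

35.3 L

Volume: 1780 m³ = 1,780,000 L.
[OCl⁻]/[HOCl] = 10^(pH − pKa) = 10^(7.11 − 7.47) = 0.4365; fraction as HOCl = 1/(1 + 0.4365) = 0.6961.
Free chlorine required for 2.21 ppm HOCl: 2.21 / 0.6961 = 3.175 ppm.
FC to add: 3.175 − 0.6 = 2.575 mg/L as Cl₂.
Cl₂ equivalent: 2.575 mg/L × 1,780,000 L = 4583 g.
Product at 11.1% available Cl: 4583 / 0.111 = 41,290 g.
Volume: 41,290 g ÷ 1.17 g/mL = 35,290 mL.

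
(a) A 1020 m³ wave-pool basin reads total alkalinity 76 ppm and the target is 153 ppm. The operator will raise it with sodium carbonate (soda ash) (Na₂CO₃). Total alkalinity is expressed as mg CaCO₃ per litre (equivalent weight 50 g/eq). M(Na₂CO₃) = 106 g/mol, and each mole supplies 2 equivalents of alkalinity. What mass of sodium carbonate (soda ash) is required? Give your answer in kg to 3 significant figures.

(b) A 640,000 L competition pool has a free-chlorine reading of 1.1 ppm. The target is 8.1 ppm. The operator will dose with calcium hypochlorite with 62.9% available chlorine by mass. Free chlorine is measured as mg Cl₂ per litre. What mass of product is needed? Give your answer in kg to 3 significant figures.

(a) 83.3 kg; (b) 7.12 kg

(a) Volume: 1020 m³ = 1,020,000 L.
(a) Alkalinity to add: (153 − 76) = 77 mg/L as CaCO₃ × 1,020,000 L = 78,540 g as CaCO₃.
(a) Equivalents: 78,540 g ÷ 50 g/eq = 1571 eq.
(a) Each mole of Na₂CO₃ supplies 2 eq, so 1571 / 2 = 785.4 mol.
(a) Mass: 785.4 mol × 106 g/mol = 83,250 g.

(b) Chlorine deficit: 8.1 − 1.1 = 7 ppm = 7 mg/L as Cl₂.
(b) Cl₂ equivalent needed: 7 mg/L × 640,000 L = 4,480,000 mg = 4480 g.
(b) Product at 62.9% available chlorine: 4480 / 0.629 = 7122 g.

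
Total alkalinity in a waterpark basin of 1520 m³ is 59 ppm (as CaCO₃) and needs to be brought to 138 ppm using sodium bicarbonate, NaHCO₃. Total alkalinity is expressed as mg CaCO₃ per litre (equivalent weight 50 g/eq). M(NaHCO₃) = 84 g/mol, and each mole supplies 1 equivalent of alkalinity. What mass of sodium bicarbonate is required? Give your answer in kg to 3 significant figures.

202 kg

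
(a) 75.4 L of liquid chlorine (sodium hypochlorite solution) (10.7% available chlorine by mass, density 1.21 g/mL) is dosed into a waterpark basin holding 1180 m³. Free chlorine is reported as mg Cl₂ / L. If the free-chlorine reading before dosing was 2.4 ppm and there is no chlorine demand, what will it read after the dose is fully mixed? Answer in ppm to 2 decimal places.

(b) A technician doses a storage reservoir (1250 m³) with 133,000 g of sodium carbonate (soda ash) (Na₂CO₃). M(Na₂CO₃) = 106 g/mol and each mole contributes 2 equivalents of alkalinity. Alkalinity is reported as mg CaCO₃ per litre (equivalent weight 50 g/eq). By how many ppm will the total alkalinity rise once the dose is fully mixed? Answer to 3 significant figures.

(a) 10.67 ppm; (b) 100 ppm

(a) Volume: 1180 m³ = 1,180,000 L.
(a) Mass of solution: 75.4 L × 1000 mL/L × 1.21 g/mL = 91,230 g.
(a) Available chlorine delivered: 91,230 g × 0.107 = 9762 g as Cl₂.
(a) Concentration rise: 9762 g / 1,180,000 L = 8.273 mg/L = 8.27 ppm.
(a) Final FC: 2.4 + 8.27 = 10.67 ppm.

(b) Volume: 1250 m³ = 1,250,000 L.
(b) Moles of Na₂CO₃: 133,000 g ÷ 106 g/mol = 1255 mol → 2509 eq of alkalinity.
(b) As CaCO₃: 2509 eq × 50 g/eq = 125,500 g.
(b) Rise: 125,500 g / 1,250,000 L × 1000 = 100.4 mg/L.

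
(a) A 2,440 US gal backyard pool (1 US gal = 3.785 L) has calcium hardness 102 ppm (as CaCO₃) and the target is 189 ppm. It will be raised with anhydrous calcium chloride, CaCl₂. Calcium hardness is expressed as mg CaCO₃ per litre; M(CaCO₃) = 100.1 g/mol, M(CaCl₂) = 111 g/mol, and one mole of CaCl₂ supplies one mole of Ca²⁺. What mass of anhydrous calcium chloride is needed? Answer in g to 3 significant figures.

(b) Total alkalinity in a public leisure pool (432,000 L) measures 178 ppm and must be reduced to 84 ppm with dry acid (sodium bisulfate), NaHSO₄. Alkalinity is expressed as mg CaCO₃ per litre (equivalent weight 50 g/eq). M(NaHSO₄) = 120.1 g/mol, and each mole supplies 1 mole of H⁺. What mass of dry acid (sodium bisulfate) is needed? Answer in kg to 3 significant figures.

(a) Volume: 2,440 US gal × 3.785 L/gal = 9,235 L.
(a) Hardness to add: (189 − 102) = 87 mg/L as CaCO₃ × 9,235 L = 803.5 g as CaCO₃.
(a) Moles of Ca²⁺ (1 mol Ca²⁺ ≡ 1 mol CaCO₃): 803.5 / 100.1 g/mol = 8.027 mol.
(a) Mass of CaCl₂: 8.027 × 111 = 891 g.

(b) Alkalinity to neutralize: (178 − 84) = 94 mg/L as CaCO₃ × 432,000 L = 40,610 g as CaCO₃.
(b) Equivalents of H⁺ required: 40,610 ÷ 50 g/eq = 812.2 eq = 812.2 mol NaHSO₄.
(b) Mass of NaHSO₄: 812.2 × 120.1 = 97,540 g.

(a) 891 g; (b) 97.5 kg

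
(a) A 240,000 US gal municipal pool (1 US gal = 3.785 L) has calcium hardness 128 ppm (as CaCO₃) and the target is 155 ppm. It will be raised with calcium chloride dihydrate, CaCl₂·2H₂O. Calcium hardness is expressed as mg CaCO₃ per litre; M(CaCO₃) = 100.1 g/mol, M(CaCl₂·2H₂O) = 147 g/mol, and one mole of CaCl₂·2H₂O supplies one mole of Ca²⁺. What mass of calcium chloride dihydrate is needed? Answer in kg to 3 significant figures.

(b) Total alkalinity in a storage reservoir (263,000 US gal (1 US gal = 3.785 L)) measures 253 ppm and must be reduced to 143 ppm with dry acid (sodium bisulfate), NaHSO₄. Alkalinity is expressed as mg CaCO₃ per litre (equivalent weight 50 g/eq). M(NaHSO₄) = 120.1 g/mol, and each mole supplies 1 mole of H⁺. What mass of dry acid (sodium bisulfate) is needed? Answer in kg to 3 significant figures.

(a) Volume: 240,000 US gal × 3.785 L/gal = 908,400 L.
(a) Hardness to add: (155 − 128) = 27 mg/L as CaCO₃ × 908,400 L = 24,530 g as CaCO₃.
(a) Moles of Ca²⁺ (1 mol Ca²⁺ ≡ 1 mol CaCO₃): 24,530 / 100.1 g/mol = 245 mol.
(a) Mass of CaCl₂·2H₂O: 245 × 147 = 36,020 g.

(b) Volume: 263,000 US gal × 3.785 L/gal = 995,455 L.
(b) Alkalinity to neutralize: (253 − 143) = 110 mg/L as CaCO₃ × 995,455 L = 109,500 g as CaCO₃.
(b) Equivalents of H⁺ required: 109,500 ÷ 50 g/eq = 2190 eq = 2190 mol NaHSO₄.
(b) Mass of NaHSO₄: 2190 × 120.1 = 263,000 g.

(a) 36.0 kg; (b) 263 kg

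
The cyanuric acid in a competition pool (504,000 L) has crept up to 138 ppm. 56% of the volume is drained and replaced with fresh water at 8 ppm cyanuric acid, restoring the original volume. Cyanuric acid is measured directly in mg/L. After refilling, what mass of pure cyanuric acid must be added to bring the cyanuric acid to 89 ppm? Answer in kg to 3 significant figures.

After draining 56% and refilling: 138 × 0.44 + 8 × 0.56 = 65.2 ppm.
Deficit to target: 89 − 65.2 = 23.8 mg/L.
Mass: 23.8 mg/L × 504,000 L = 12,000 g cyanuric acid.

12.0 kg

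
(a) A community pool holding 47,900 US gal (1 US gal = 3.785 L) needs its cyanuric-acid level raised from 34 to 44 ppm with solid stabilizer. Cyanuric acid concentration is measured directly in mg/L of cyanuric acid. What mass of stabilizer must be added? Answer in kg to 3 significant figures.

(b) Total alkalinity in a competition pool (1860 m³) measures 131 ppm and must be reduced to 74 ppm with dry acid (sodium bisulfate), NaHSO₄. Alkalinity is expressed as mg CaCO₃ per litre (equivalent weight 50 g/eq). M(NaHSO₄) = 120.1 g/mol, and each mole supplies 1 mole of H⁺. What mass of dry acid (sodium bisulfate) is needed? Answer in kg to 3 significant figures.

(a) 1.81 kg; (b) 255 kg

(a) Volume: 47,900 US gal × 3.785 L/gal = 181,302 L.
(a) CYA to add: (44 − 34) = 10 mg/L × 181,302 L = 1813 g cyanuric acid.

(b) Volume: 1860 m³ = 1,860,000 L.
(b) Alkalinity to neutralize: (131 − 74) = 57 mg/L as CaCO₃ × 1,860,000 L = 106,000 g as CaCO₃.
(b) Equivalents of H⁺ required: 106,000 ÷ 50 g/eq = 2120 eq = 2120 mol NaHSO₄.
(b) Mass of NaHSO₄: 2120 × 120.1 = 254,700 g.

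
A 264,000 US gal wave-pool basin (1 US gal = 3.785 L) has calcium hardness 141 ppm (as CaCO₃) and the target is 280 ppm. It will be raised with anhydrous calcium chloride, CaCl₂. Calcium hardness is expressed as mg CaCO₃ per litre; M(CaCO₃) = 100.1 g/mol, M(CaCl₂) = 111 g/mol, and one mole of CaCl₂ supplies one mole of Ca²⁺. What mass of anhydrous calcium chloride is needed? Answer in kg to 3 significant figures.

154 kg

Volume: 264,000 US gal × 3.785 L/gal = 999,240 L.
Hardness to add: (280 − 141) = 139 mg/L as CaCO₃ × 999,240 L = 138,900 g as CaCO₃.
Moles of Ca²⁺ (1 mol Ca²⁺ ≡ 1 mol CaCO₃): 138,900 / 100.1 g/mol = 1388 mol.
Mass of CaCl₂: 1388 × 111 = 154,000 g.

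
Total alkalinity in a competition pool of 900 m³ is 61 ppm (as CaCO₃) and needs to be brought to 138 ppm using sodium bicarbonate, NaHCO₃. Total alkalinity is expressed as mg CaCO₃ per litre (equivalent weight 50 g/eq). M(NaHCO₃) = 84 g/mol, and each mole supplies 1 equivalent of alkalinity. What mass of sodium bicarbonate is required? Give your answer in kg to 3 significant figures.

Volume: 900 m³ = 900,000 L.
Alkalinity to add: (138 − 61) = 77 mg/L as CaCO₃ × 900,000 L = 69,300 g as CaCO₃.
Equivalents: 69,300 g ÷ 50 g/eq = 1386 eq.
NaHCO₃ supplies 1 eq per mole → 1386 mol.
Mass: 1386 mol × 84 g/mol = 116,400 g.

116 kg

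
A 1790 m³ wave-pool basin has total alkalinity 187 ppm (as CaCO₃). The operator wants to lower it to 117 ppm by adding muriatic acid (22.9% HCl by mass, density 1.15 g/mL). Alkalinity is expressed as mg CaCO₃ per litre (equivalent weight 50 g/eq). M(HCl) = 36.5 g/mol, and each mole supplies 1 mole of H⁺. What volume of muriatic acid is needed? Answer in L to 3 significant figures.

347 L

Volume: 1790 m³ = 1,790,000 L.
Alkalinity to neutralize: (187 − 117) = 70 mg/L as CaCO₃ × 1,790,000 L = 125,300 g as CaCO₃.
Equivalents of H⁺ required: 125,300 ÷ 50 g/eq = 2506 eq = 2506 mol HCl.
Mass of HCl: 2506 × 36.5 = 91,470 g.
Mass of 22.9% solution: 91,470 / 0.229 = 399,400 g.
Volume: 399,400 g ÷ 1.15 g/mL = 347,300 mL.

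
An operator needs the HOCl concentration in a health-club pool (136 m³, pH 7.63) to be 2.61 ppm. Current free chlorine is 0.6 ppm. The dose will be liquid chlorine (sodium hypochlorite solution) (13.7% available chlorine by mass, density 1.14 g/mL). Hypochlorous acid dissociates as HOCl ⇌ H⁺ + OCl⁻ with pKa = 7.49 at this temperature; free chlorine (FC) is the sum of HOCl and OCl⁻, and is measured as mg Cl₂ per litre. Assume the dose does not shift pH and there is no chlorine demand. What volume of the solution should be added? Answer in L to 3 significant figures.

4.89 L

Volume: 136 m³ = 136,000 L.
[OCl⁻]/[HOCl] = 10^(pH − pKa) = 10^(7.63 − 7.49) = 1.38; fraction as HOCl = 1/(1 + 1.38) = 0.4201.
Free chlorine required for 2.61 ppm HOCl: 2.61 / 0.4201 = 6.213 ppm.
FC to add: 6.213 − 0.6 = 5.613 mg/L as Cl₂.
Cl₂ equivalent: 5.613 mg/L × 136,000 L = 763.3 g.
Product at 13.7% available Cl: 763.3 / 0.137 = 5572 g.
Volume: 5572 g ÷ 1.14 g/mL = 4888 mL.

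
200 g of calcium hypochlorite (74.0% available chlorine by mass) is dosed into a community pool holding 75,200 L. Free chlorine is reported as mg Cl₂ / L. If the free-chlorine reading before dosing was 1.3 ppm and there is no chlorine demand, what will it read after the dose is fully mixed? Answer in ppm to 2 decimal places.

Available chlorine delivered: 200 g × 0.74 = 148 g as Cl₂.
Concentration rise: 148 g / 75,200 L = 1.968 mg/L = 1.97 ppm.
Final FC: 1.3 + 1.97 = 3.27 ppm.

3.27 ppm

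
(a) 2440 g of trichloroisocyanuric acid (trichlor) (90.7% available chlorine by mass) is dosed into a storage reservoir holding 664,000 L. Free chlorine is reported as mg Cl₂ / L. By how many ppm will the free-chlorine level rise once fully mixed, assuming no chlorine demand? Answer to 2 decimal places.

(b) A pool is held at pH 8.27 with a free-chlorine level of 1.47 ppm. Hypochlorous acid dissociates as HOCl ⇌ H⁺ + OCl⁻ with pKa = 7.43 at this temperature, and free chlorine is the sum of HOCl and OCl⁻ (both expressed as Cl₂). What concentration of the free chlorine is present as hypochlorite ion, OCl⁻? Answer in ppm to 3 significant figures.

(a) 3.33 ppm; (b) 1.28 ppm

(a) Available chlorine delivered: 2440 g × 0.907 = 2213 g as Cl₂.
(a) Concentration rise: 2213 g / 664,000 L = 3.333 mg/L = 3.33 ppm.

(b) [OCl⁻]/[HOCl] = 10^(pH − pKa) = 10^(8.27 − 7.43) = 10^0.84 = 6.918.
(b) Fraction as HOCl = 1 / (1 + 6.918) = 0.1263.
(b) OCl⁻ = (1 − 0.1263) × 1.47 ppm = 1.284 ppm.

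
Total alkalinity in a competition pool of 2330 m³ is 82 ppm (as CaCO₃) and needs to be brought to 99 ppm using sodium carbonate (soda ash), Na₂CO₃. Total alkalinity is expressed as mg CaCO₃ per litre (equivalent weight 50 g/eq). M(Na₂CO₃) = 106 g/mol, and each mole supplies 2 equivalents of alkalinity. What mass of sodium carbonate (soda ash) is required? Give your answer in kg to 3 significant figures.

42.0 kg

Volume: 2330 m³ = 2,330,000 L.
Alkalinity to add: (99 − 82) = 17 mg/L as CaCO₃ × 2,330,000 L = 39,610 g as CaCO₃.
Equivalents: 39,610 g ÷ 50 g/eq = 792.2 eq.
Each mole of Na₂CO₃ supplies 2 eq, so 792.2 / 2 = 396.1 mol.
Mass: 396.1 mol × 106 g/mol = 41,990 g.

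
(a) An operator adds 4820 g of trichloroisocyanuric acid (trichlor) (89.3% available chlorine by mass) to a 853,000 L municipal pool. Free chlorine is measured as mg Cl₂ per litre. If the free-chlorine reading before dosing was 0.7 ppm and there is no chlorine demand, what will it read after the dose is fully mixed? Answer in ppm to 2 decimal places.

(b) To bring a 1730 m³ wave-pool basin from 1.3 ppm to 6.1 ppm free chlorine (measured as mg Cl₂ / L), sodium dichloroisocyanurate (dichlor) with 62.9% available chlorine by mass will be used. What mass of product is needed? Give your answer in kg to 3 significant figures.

(a) Available chlorine delivered: 4820 g × 0.893 = 4304 g as Cl₂.
(a) Concentration rise: 4304 g / 853,000 L = 5.046 mg/L = 5.05 ppm.
(a) Final FC: 0.7 + 5.05 = 5.75 ppm.

(b) Volume: 1730 m³ = 1,730,000 L.
(b) Chlorine deficit: 6.1 − 1.3 = 4.8 ppm = 4.8 mg/L as Cl₂.
(b) Cl₂ equivalent needed: 4.8 mg/L × 1,730,000 L = 8,304,000 mg = 8304 g.
(b) Product at 62.9% available chlorine: 8304 / 0.629 = 13,200 g.

(a) 5.75 ppm; (b) 13.2 kg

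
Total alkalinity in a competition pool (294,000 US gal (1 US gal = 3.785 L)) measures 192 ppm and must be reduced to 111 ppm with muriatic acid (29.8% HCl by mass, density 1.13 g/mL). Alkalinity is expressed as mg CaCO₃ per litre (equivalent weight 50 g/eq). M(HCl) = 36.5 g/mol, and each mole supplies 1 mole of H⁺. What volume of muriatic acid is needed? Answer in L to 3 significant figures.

195 L

Volume: 294,000 US gal × 3.785 L/gal = 1,112,790 L.
Alkalinity to neutralize: (192 − 111) = 81 mg/L as CaCO₃ × 1,112,790 L = 90,140 g as CaCO₃.
Equivalents of H⁺ required: 90,140 ÷ 50 g/eq = 1803 eq = 1803 mol HCl.
Mass of HCl: 1803 × 36.5 = 65,800 g.
Mass of 29.8% solution: 65,800 / 0.298 = 220,800 g.
Volume: 220,800 g ÷ 1.13 g/mL = 195,400 mL.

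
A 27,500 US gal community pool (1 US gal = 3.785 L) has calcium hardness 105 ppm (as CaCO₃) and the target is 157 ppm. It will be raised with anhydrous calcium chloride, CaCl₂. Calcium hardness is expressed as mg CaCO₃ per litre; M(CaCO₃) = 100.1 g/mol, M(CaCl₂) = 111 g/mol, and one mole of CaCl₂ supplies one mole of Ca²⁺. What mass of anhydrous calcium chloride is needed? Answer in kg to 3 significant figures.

6.00 kg

Volume: 27,500 US gal × 3.785 L/gal = 104,088 L.
Hardness to add: (157 − 105) = 52 mg/L as CaCO₃ × 104,088 L = 5413 g as CaCO₃.
Moles of Ca²⁺ (1 mol Ca²⁺ ≡ 1 mol CaCO₃): 5413 / 100.1 g/mol = 54.07 mol.
Mass of CaCl₂: 54.07 × 111 = 6002 g.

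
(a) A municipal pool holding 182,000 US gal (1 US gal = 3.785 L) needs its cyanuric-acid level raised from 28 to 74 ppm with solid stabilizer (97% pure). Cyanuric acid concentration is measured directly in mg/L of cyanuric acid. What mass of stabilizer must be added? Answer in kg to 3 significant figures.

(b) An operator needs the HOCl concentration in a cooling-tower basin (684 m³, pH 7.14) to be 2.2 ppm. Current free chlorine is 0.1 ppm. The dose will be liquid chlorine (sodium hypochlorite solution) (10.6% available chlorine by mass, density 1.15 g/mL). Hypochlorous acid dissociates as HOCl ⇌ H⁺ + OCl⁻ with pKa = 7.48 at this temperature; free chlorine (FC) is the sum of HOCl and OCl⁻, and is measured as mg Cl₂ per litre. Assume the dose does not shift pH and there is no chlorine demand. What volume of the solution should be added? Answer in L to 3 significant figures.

(a) Volume: 182,000 US gal × 3.785 L/gal = 688,870 L.
(a) CYA to add: (74 − 28) = 46 mg/L × 688,870 L = 31,690 g cyanuric acid.
(a) At 97% purity: 31,690 / 0.97 = 32,670 g product.

(b) Volume: 684 m³ = 684,000 L.
(b) [OCl⁻]/[HOCl] = 10^(pH − pKa) = 10^(7.14 − 7.48) = 0.4571; fraction as HOCl = 1/(1 + 0.4571) = 0.6863.
(b) Free chlorine required for 2.2 ppm HOCl: 2.2 / 0.6863 = 3.206 ppm.
(b) FC to add: 3.206 − 0.1 = 3.106 mg/L as Cl₂.
(b) Cl₂ equivalent: 3.106 mg/L × 684,000 L = 2124 g.
(b) Product at 10.6% available Cl: 2124 / 0.106 = 20,040 g.
(b) Volume: 20,040 g ÷ 1.15 g/mL = 17,430 mL.

(a) 32.7 kg; (b) 17.4 L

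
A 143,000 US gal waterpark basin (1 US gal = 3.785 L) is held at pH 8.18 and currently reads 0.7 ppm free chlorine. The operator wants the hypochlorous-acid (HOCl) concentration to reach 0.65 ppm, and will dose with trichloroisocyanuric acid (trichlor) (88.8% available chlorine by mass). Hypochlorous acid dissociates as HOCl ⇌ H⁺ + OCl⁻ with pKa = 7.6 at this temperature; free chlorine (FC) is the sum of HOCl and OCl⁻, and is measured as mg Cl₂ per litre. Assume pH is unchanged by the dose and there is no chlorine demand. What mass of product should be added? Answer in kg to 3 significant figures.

1.48 kg

Volume: 143,000 US gal × 3.785 L/gal = 541,255 L.
[OCl⁻]/[HOCl] = 10^(pH − pKa) = 10^(8.18 − 7.6) = 3.802; fraction as HOCl = 1/(1 + 3.802) = 0.2083.
Free chlorine required for 0.65 ppm HOCl: 0.65 / 0.2083 = 3.121 ppm.
FC to add: 3.121 − 0.7 = 2.421 mg/L as Cl₂.
Cl₂ equivalent: 2.421 mg/L × 541,255 L = 1311 g.
Product at 88.8% available Cl: 1311 / 0.888 = 1476 g.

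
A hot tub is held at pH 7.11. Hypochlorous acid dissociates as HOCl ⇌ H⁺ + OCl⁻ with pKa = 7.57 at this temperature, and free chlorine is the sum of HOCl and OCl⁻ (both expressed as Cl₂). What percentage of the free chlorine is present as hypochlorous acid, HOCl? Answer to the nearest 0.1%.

74.3%

[OCl⁻]/[HOCl] = 10^(pH − pKa) = 10^(7.11 − 7.57) = 10^-0.46 = 0.3467.
Fraction as HOCl = 1 / (1 + 0.3467) = 0.7425.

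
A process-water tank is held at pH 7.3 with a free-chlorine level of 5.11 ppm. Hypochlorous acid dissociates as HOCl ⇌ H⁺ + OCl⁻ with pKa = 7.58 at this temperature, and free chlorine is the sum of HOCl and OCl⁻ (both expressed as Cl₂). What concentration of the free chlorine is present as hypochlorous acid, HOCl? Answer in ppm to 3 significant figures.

[OCl⁻]/[HOCl] = 10^(pH − pKa) = 10^(7.3 − 7.58) = 10^-0.28 = 0.5248.
Fraction as HOCl = 1 / (1 + 0.5248) = 0.6558.
HOCl = 0.6558 × 5.11 ppm = 3.351 ppm.

3.35 ppm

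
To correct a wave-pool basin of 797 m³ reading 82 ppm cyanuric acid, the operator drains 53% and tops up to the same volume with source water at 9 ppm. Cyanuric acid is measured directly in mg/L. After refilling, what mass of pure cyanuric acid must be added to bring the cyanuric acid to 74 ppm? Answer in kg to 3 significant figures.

24.5 kg

Volume: 797 m³ = 797,000 L.
After draining 53% and refilling: 82 × 0.47 + 9 × 0.53 = 43.31 ppm.
Deficit to target: 74 − 43.31 = 30.69 mg/L.
Mass: 30.69 mg/L × 797,000 L = 24,460 g cyanuric acid.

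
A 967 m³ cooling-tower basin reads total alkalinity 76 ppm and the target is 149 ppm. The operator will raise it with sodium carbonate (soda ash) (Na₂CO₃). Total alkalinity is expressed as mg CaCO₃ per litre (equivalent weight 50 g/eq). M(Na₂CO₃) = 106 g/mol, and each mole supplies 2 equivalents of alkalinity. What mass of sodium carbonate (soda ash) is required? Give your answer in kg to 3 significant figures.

74.8 kg

Volume: 967 m³ = 967,000 L.
Alkalinity to add: (149 − 76) = 73 mg/L as CaCO₃ × 967,000 L = 70,590 g as CaCO₃.
Equivalents: 70,590 g ÷ 50 g/eq = 1412 eq.
Each mole of Na₂CO₃ supplies 2 eq, so 1412 / 2 = 705.9 mol.
Mass: 705.9 mol × 106 g/mol = 74,830 g.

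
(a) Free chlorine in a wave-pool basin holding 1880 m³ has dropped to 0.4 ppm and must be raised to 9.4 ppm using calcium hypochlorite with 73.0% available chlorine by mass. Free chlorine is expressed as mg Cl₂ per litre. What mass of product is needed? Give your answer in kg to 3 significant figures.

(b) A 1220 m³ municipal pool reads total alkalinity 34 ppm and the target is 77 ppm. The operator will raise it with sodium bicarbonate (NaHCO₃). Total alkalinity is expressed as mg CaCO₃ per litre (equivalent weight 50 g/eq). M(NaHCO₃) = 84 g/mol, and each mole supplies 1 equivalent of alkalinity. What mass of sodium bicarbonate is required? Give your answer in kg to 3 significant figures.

(a) 23.2 kg; (b) 88.1 kg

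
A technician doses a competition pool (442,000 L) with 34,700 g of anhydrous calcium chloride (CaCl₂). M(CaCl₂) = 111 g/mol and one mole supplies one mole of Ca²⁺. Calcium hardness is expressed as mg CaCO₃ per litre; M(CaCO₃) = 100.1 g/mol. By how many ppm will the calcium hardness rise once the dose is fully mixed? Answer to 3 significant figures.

70.8 ppm

Moles of Ca²⁺: 34,700 g ÷ 111 g/mol = 312.6 mol.
As CaCO₃: 312.6 mol × 100.1 g/mol = 31,290 g.
Rise: 31,290 g / 442,000 L × 1000 = 70.8 mg/L.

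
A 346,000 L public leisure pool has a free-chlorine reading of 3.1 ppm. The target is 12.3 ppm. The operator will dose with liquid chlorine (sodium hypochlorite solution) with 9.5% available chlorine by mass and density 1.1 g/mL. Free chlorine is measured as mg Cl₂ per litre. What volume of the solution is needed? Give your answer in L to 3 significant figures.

Chlorine deficit: 12.3 − 3.1 = 9.2 ppm = 9.2 mg/L as Cl₂.
Cl₂ equivalent needed: 9.2 mg/L × 346,000 L = 3,183,000 mg = 3183 g.
Product at 9.5% available chlorine: 3183 / 0.095 = 33,510 g.
Volume at density 1.1 g/mL: 33,510 g ÷ 1.1 g/mL = 30,460 mL.

30.5 L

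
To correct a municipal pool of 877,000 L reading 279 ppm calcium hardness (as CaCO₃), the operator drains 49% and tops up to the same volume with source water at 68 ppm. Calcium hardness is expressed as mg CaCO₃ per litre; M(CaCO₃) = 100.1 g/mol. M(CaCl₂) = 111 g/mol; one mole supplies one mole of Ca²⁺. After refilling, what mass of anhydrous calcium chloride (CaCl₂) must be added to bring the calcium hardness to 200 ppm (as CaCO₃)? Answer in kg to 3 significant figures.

After draining 49% and refilling: 279 × 0.51 + 68 × 0.49 = 175.61 ppm.
Deficit to target: 200 − 175.61 = 24.39 mg/L.
As CaCO₃: 24.39 mg/L × 877,000 L = 21,390 g; ÷ 100.1 = 213.7 mol Ca²⁺.
Mass: 213.7 × 111 = 23,720 g.

23.7 kg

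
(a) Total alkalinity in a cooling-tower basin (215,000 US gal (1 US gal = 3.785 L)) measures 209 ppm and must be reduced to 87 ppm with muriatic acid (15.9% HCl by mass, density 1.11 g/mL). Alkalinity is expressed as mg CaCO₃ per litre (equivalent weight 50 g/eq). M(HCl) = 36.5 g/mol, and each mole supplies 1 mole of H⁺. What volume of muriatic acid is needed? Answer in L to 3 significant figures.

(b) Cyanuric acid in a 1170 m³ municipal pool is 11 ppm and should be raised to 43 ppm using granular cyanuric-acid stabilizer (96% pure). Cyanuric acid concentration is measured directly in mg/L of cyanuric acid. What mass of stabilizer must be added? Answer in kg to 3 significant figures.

(a) 411 L; (b) 39.0 kg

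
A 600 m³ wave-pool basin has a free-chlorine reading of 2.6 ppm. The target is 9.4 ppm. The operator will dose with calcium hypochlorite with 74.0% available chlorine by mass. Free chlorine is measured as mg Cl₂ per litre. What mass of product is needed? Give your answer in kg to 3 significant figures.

Volume: 600 m³ = 600,000 L.
Chlorine deficit: 9.4 − 2.6 = 6.8 ppm = 6.8 mg/L as Cl₂.
Cl₂ equivalent needed: 6.8 mg/L × 600,000 L = 4,080,000 mg = 4080 g.
Product at 74.0% available chlorine: 4080 / 0.74 = 5514 g.

5.51 kg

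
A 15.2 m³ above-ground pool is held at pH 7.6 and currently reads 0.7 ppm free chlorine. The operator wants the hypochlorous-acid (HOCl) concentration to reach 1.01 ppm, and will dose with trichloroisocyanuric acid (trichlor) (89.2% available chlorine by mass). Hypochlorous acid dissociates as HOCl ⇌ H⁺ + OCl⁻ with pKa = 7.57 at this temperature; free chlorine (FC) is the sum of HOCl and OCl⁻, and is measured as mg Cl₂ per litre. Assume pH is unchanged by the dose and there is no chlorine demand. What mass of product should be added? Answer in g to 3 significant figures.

23.7 g

Volume: 15.2 m³ = 15,200 L.
[OCl⁻]/[HOCl] = 10^(pH − pKa) = 10^(7.6 − 7.57) = 1.072; fraction as HOCl = 1/(1 + 1.072) = 0.4827.
Free chlorine required for 1.01 ppm HOCl: 1.01 / 0.4827 = 2.092 ppm.
FC to add: 2.092 − 0.7 = 1.392 mg/L as Cl₂.
Cl₂ equivalent: 1.392 mg/L × 15,200 L = 21.16 g.
Product at 89.2% available Cl: 21.16 / 0.892 = 23.72 g.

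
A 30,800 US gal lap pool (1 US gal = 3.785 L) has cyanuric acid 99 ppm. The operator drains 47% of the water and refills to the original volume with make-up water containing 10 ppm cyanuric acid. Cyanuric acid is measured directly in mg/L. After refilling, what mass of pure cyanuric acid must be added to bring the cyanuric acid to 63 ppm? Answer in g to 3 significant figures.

680 g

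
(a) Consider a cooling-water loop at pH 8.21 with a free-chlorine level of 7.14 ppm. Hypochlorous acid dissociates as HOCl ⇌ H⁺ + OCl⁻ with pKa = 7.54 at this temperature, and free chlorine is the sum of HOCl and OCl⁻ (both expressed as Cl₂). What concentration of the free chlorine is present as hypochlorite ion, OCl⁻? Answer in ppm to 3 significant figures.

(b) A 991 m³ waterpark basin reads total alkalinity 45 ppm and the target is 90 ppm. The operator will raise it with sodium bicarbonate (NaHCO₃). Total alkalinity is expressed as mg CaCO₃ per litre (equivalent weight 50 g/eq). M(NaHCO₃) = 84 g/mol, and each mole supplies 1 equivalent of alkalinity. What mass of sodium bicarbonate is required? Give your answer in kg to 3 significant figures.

(a) 5.88 ppm; (b) 74.9 kg

(a) [OCl⁻]/[HOCl] = 10^(pH − pKa) = 10^(8.21 − 7.54) = 10^0.67 = 4.677.
(a) Fraction as HOCl = 1 / (1 + 4.677) = 0.1761.
(a) OCl⁻ = (1 − 0.1761) × 7.14 ppm = 5.882 ppm.

(b) Volume: 991 m³ = 991,000 L.
(b) Alkalinity to add: (90 − 45) = 45 mg/L as CaCO₃ × 991,000 L = 44,600 g as CaCO₃.
(b) Equivalents: 44,600 g ÷ 50 g/eq = 891.9 eq.
(b) NaHCO₃ supplies 1 eq per mole → 891.9 mol.
(b) Mass: 891.9 mol × 84 g/mol = 74,920 g.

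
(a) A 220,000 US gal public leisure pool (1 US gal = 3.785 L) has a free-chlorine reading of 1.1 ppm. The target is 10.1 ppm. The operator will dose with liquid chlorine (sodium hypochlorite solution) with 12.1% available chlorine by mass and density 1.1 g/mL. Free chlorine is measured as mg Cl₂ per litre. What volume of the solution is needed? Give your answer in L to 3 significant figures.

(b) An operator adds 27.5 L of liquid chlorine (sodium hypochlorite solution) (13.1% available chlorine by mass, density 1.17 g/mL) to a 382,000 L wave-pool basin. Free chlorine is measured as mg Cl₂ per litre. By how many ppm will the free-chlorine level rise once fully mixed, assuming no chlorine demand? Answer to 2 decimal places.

(a) 56.3 L; (b) 11.03 ppm

(a) Volume: 220,000 US gal × 3.785 L/gal = 832,700 L.
(a) Chlorine deficit: 10.1 − 1.1 = 9 ppm = 9 mg/L as Cl₂.
(a) Cl₂ equivalent needed: 9 mg/L × 832,700 L = 7,494,000 mg = 7494 g.
(a) Product at 12.1% available chlorine: 7494 / 0.121 = 61,940 g.
(a) Volume at density 1.1 g/mL: 61,940 g ÷ 1.1 g/mL = 56,310 mL.

(b) Mass of solution: 27.5 L × 1000 mL/L × 1.17 g/mL = 32,170 g.
(b) Available chlorine delivered: 32,170 g × 0.131 = 4215 g as Cl₂.
(b) Concentration rise: 4215 g / 382,000 L = 11.03 mg/L = 11.03 ppm.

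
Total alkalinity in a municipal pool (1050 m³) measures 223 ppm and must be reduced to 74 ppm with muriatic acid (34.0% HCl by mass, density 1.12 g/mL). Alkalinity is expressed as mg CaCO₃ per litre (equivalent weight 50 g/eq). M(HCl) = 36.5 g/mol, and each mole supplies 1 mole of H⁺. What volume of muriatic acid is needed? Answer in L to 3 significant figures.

300 L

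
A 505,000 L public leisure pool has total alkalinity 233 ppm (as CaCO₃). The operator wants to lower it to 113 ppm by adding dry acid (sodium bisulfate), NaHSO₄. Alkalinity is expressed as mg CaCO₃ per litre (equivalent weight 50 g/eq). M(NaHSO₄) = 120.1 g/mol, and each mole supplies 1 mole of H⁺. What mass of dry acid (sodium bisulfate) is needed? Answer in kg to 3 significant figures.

146 kg

Alkalinity to neutralize: (233 − 113) = 120 mg/L as CaCO₃ × 505,000 L = 60,600 g as CaCO₃.
Equivalents of H⁺ required: 60,600 ÷ 50 g/eq = 1212 eq = 1212 mol NaHSO₄.
Mass of NaHSO₄: 1212 × 120.1 = 145,600 g.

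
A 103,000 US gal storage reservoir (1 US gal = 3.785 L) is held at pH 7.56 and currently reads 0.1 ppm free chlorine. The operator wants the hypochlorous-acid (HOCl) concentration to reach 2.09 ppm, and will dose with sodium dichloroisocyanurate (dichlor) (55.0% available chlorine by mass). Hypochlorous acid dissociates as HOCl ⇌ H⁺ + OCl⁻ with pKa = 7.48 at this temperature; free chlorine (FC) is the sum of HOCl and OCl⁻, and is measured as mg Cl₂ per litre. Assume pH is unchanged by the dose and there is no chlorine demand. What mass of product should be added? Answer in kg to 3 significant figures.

3.19 kg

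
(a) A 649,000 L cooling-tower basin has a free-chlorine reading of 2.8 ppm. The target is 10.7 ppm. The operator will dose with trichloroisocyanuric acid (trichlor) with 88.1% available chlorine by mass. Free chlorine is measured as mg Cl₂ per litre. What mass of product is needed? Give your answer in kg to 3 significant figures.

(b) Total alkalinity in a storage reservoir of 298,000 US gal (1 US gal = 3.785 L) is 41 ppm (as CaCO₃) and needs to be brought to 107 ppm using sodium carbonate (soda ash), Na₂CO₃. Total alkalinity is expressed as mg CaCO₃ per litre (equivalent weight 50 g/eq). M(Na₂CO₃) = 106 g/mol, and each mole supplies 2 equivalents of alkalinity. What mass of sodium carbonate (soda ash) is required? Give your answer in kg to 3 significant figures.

(a) Chlorine deficit: 10.7 − 2.8 = 7.9 ppm = 7.9 mg/L as Cl₂.
(a) Cl₂ equivalent needed: 7.9 mg/L × 649,000 L = 5,127,000 mg = 5127 g.
(a) Product at 88.1% available chlorine: 5127 / 0.881 = 5820 g.

(b) Volume: 298,000 US gal × 3.785 L/gal = 1,127,930 L.
(b) Alkalinity to add: (107 − 41) = 66 mg/L as CaCO₃ × 1,127,930 L = 74,440 g as CaCO₃.
(b) Equivalents: 74,440 g ÷ 50 g/eq = 1489 eq.
(b) Each mole of Na₂CO₃ supplies 2 eq, so 1489 / 2 = 744.4 mol.
(b) Mass: 744.4 mol × 106 g/mol = 78,910 g.

(a) 5.82 kg; (b) 78.9 kg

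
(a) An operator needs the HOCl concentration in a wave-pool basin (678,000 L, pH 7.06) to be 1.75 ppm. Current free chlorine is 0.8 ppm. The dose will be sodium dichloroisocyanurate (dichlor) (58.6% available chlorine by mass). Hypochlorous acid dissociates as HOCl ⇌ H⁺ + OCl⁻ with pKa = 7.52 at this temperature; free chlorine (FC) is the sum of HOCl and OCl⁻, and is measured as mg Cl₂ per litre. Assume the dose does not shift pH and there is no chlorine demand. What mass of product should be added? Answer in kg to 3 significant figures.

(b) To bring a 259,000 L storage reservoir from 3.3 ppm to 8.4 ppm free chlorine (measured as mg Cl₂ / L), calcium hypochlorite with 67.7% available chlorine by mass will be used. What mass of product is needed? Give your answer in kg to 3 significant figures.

(a) [OCl⁻]/[HOCl] = 10^(pH − pKa) = 10^(7.06 − 7.52) = 0.3467; fraction as HOCl = 1/(1 + 0.3467) = 0.7425.
(a) Free chlorine required for 1.75 ppm HOCl: 1.75 / 0.7425 = 2.357 ppm.
(a) FC to add: 2.357 − 0.8 = 1.557 mg/L as Cl₂.
(a) Cl₂ equivalent: 1.557 mg/L × 678,000 L = 1056 g.
(a) Product at 58.6% available Cl: 1056 / 0.586 = 1801 g.

(b) Chlorine deficit: 8.4 − 3.3 = 5.1 ppm = 5.1 mg/L as Cl₂.
(b) Cl₂ equivalent needed: 5.1 mg/L × 259,000 L = 1,321,000 mg = 1321 g.
(b) Product at 67.7% available chlorine: 1321 / 0.677 = 1951 g.

(a) 1.80 kg; (b) 1.95 kg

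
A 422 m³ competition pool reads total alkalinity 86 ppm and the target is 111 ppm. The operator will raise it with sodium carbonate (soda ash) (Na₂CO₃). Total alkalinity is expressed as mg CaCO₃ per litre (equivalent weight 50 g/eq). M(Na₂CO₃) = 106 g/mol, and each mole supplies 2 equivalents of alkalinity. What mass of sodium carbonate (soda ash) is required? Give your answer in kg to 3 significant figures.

Volume: 422 m³ = 422,000 L.
Alkalinity to add: (111 − 86) = 25 mg/L as CaCO₃ × 422,000 L = 10,550 g as CaCO₃.
Equivalents: 10,550 g ÷ 50 g/eq = 211 eq.
Each mole of Na₂CO₃ supplies 2 eq, so 211 / 2 = 105.5 mol.
Mass: 105.5 mol × 106 g/mol = 11,180 g.

11.2 kg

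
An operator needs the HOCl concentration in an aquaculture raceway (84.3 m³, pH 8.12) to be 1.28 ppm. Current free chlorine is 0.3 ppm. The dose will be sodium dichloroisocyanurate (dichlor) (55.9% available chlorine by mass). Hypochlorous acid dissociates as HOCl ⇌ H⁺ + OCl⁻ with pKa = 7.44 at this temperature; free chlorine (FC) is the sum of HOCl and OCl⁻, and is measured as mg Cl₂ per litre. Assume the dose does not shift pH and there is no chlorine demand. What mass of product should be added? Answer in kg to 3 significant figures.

1.07 kg

Volume: 84.3 m³ = 84,300 L.
[OCl⁻]/[HOCl] = 10^(pH − pKa) = 10^(8.12 − 7.44) = 4.786; fraction as HOCl = 1/(1 + 4.786) = 0.1728.
Free chlorine required for 1.28 ppm HOCl: 1.28 / 0.1728 = 7.406 ppm.
FC to add: 7.406 − 0.3 = 7.106 mg/L as Cl₂.
Cl₂ equivalent: 7.106 mg/L × 84,300 L = 599.1 g.
Product at 55.9% available Cl: 599.1 / 0.559 = 1072 g.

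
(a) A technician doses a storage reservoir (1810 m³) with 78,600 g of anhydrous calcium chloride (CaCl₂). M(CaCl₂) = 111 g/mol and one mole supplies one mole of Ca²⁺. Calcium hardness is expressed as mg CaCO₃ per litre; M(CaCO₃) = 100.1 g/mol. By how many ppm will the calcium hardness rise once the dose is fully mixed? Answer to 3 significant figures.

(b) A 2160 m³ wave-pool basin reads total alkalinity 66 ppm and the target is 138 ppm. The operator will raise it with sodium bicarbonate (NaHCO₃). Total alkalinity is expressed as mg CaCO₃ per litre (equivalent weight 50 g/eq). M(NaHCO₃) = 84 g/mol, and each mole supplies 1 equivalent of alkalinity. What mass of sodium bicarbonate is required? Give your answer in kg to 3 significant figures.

(a) Volume: 1810 m³ = 1,810,000 L.
(a) Moles of Ca²⁺: 78,600 g ÷ 111 g/mol = 708.1 mol.
(a) As CaCO₃: 708.1 mol × 100.1 g/mol = 70,880 g.
(a) Rise: 70,880 g / 1,810,000 L × 1000 = 39.16 mg/L.

(b) Volume: 2160 m³ = 2,160,000 L.
(b) Alkalinity to add: (138 − 66) = 72 mg/L as CaCO₃ × 2,160,000 L = 155,500 g as CaCO₃.
(b) Equivalents: 155,500 g ÷ 50 g/eq = 3110 eq.
(b) NaHCO₃ supplies 1 eq per mole → 3110 mol.
(b) Mass: 3110 mol × 84 g/mol = 261,300 g.

(a) 39.2 ppm; (b) 261 kg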